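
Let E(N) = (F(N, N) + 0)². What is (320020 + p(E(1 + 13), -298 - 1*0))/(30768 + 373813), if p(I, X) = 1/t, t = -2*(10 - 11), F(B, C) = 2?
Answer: 640041/809162 ≈ 0.79099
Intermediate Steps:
E(N) = 4 (E(N) = (2 + 0)² = 2² = 4)
t = 2 (t = -2*(-1) = 2)
p(I, X) = ½ (p(I, X) = 1/2 = ½)
(320020 + p(E(1 + 13), -298 - 1*0))/(30768 + 373813) = (320020 + ½)/(30768 + 373813) = (640041/2)/404581 = (640041/2)*(1/404581) = 640041/809162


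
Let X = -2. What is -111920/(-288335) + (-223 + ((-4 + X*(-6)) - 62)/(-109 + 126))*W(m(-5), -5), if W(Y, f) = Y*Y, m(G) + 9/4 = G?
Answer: -186468517767/15685424 ≈ -11888.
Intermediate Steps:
m(G) = -9/4 + G
W(Y, f) = Y²
-111920/(-288335) + (-223 + ((-4 + X*(-6)) - 62)/(-109 + 126))*W(m(-5), -5) = -111920/(-288335) + (-223 + ((-4 - 2*(-6)) - 62)/(-109 + 126))*(-9/4 - 5)² = -111920*(-1/288335) + (-223 + ((-4 + 12) - 62)/17)*(-29/4)² = 22384/57667 + (-223 + (8 - 62)*(1/17))*(841/16) = 22384/57667 + (-223 - 54*1/17)*(841/16) = 22384/57667 + (-223 - 54/17)*(841/16) = 22384/57667 - 3845/17*841/16 = 22384/57667 - 3233645/272 = -186468517767/15685424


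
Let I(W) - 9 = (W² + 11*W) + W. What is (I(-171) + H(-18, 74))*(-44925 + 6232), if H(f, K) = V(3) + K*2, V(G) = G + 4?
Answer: -1058369629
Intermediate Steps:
V(G) = 4 + G
I(W) = 9 + W² + 12*W (I(W) = 9 + ((W² + 11*W) + W) = 9 + (W² + 12*W) = 9 + W² + 12*W)
H(f, K) = 7 + 2*K (H(f, K) = (4 + 3) + K*2 = 7 + 2*K)
(I(-171) + H(-18, 74))*(-44925 + 6232) = ((9 + (-171)² + 12*(-171)) + (7 + 2*74))*(-44925 + 6232) = ((9 + 29241 - 2052) + (7 + 148))*(-38693) = (27198 + 155)*(-38693) = 27353*(-38693) = -1058369629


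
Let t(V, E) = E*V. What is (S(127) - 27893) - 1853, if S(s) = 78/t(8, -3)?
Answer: -118997/4 ≈ -29749.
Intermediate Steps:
S(s) = -13/4 (S(s) = 78/((-3*8)) = 78/(-24) = 78*(-1/24) = -13/4)
(S(127) - 27893) - 1853 = (-13/4 - 27893) - 1853 = -111585/4 - 1853 = -118997/4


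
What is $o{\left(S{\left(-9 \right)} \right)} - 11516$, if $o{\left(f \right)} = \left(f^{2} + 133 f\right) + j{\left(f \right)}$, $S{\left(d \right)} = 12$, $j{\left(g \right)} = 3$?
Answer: $-9773$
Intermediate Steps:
$o{\left(f \right)} = 3 + f^{2} + 133 f$ ($o{\left(f \right)} = \left(f^{2} + 133 f\right) + 3 = 3 + f^{2} + 133 f$)
$o{\left(S{\left(-9 \right)} \right)} - 11516 = \left(3 + 12^{2} + 133 \cdot 12\right) - 11516 = \left(3 + 144 + 1596\right) - 11516 = 1743 - 11516 = -9773$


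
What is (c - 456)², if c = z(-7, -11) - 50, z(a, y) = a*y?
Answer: 184041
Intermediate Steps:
c = 27 (c = -7*(-11) - 50 = 77 - 50 = 27)
(c - 456)² = (27 - 456)² = (-429)² = 184041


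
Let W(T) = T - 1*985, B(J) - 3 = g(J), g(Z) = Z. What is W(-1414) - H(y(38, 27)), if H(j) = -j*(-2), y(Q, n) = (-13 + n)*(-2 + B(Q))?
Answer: -3491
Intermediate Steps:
B(J) = 3 + J
y(Q, n) = (1 + Q)*(-13 + n) (y(Q, n) = (-13 + n)*(-2 + (3 + Q)) = (-13 + n)*(1 + Q) = (1 + Q)*(-13 + n))
H(j) = 2*j (H(j) = -(-2)*j = 2*j)
W(T) = -985 + T (W(T) = T - 985 = -985 + T)
W(-1414) - H(y(38, 27)) = (-985 - 1414) - 2*(-13 + 27 - 13*38 + 38*27) = -2399 - 2*(-13 + 27 - 494 + 1026) = -2399 - 2*546 = -2399 - 1*1092 = -2399 - 1092 = -3491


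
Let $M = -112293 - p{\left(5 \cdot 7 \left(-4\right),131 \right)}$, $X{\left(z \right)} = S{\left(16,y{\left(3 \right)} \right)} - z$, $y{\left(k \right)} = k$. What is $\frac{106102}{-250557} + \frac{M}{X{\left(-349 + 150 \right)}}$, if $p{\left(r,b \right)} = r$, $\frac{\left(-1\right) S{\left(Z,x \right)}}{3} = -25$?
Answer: $- \frac{28129791169}{68652618} \approx -409.74$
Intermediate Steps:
$S{\left(Z,x \right)} = 75$ ($S{\left(Z,x \right)} = \left(-3\right) \left(-25\right) = 75$)
$X{\left(z \right)} = 75 - z$
$M = -112153$ ($M = -112293 - 5 \cdot 7 \left(-4\right) = -112293 - 35 \left(-4\right) = -112293 - -140 = -112293 + 140 = -112153$)
$\frac{106102}{-250557} + \frac{M}{X{\left(-349 + 150 \right)}} = \frac{106102}{-250557} - \frac{112153}{75 - \left(-349 + 150\right)} = 106102 \left(- \frac{1}{250557}\right) - \frac{112153}{75 - -199} = - \frac{106102}{250557} - \frac{112153}{75 + 199} = - \frac{106102}{250557} - \frac{112153}{274} = - \frac{28129791169}{68652618}$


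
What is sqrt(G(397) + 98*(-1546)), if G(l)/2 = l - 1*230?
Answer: I*sqrt(151174) ≈ 388.81*I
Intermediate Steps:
G(l) = -460 + 2*l (G(l) = 2*(l - 1*230) = 2*(l - 230) = 2*(-230 + l) = -460 + 2*l)
sqrt(G(397) + 98*(-1546)) = sqrt((-460 + 2*397) + 98*(-1546)) = sqrt((-460 + 794) - 151508) = sqrt(334 - 151508) = sqrt(-151174) = I*sqrt(151174)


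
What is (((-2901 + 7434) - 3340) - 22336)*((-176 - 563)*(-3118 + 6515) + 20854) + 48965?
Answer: 52636160612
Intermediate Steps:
(((-2901 + 7434) - 3340) - 22336)*((-176 - 563)*(-3118 + 6515) + 20854) + 48965 = ((4533 - 3340) - 22336)*(-739*3397 + 20854) + 48965 = (1193 - 22336)*(-2510383 + 20854) + 48965 = -21143*(-2489529) + 48965 = 52636111647 + 48965 = 52636160612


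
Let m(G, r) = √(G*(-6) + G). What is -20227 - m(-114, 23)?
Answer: -20227 - √570 ≈ -20251.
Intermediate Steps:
m(G, r) = √5*√(-G) (m(G, r) = √(-6*G + G) = √(-5*G) = √5*√(-G))
-20227 - m(-114, 23) = -20227 - √5*√(-1*(-114)) = -20227 - √5*√114 = -20227 - √570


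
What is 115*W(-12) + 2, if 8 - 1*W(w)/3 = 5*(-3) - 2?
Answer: 8627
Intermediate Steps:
W(w) = 75 (W(w) = 24 - 3*(5*(-3) - 2) = 24 - 3*(-15 - 2) = 24 - 3*(-17) = 24 + 51 = 75)
115*W(-12) + 2 = 115*75 + 2 = 8625 + 2 = 8627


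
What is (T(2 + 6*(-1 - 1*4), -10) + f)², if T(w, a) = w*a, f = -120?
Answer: 25600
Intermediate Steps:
T(w, a) = a*w
(T(2 + 6*(-1 - 1*4), -10) + f)² = (-10*(2 + 6*(-1 - 1*4)) - 120)² = (-10*(2 + 6*(-1 - 4)) - 120)² = (-10*(2 + 6*(-5)) - 120)² = (-10*(2 - 30) - 120)² = (-10*(-28) - 120)² = (280 - 120)² = 160² = 25600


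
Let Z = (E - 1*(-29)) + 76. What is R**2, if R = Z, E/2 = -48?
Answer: 81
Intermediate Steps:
E = -96 (E = 2*(-48) = -96)
Z = 9 (Z = (-96 - 1*(-29)) + 76 = (-96 + 29) + 76 = -67 + 76 = 9)
R = 9
R**2 = 9**2 = 81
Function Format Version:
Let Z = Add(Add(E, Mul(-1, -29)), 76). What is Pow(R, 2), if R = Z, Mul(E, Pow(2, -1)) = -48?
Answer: 81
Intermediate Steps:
E = -96 (E = Mul(2, -48) = -96)
Z = 9 (Z = Add(Add(-96, Mul(-1, -29)), 76) = Add(Add(-96, 29), 76) = Add(-67, 76) = 9)
R = 9
Pow(R, 2) = Pow(9, 2) = 81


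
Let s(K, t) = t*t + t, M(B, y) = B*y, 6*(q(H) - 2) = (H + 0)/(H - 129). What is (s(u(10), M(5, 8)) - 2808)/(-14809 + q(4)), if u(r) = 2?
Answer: 438000/5552627 ≈ 0.078882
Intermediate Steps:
q(H) = 2 + H/(6*(-129 + H)) (q(H) = 2 + ((H + 0)/(H - 129))/6 = 2 + (H/(-129 + H))/6 = 2 + H/(6*(-129 + H)))
s(K, t) = t + t**2 (s(K, t) = t**2 + t = t + t**2)
(s(u(10), M(5, 8)) - 2808)/(-14809 + q(4)) = ((5*8)*(1 + 5*8) - 2808)/(-14809 + (-1548 + 13*4)/(6*(-129 + 4))) = (40*(1 + 40) - 2808)/(-14809 + (1/6)*(-1548 + 52)/(-125)) = (40*41 - 2808)/(-14809 + (1/6)*(-1/125)*(-1496)) = (1640 - 2808)/(-14809 + 748/375) = -1168/(-5552627/375) = -1168*(-375/5552627) = 438000/5552627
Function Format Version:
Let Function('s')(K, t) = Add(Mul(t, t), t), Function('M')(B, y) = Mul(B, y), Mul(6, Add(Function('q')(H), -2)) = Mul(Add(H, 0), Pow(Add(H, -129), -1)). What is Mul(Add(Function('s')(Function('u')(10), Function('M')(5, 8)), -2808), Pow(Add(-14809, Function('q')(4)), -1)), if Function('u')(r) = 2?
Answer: Rational(438000, 5552627) ≈ 0.078882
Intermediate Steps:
Function('q')(H) = Add(2, Mul(Rational(1, 6), H, Pow(Add(-129, H), -1))) (Function('q')(H) = Add(2, Mul(Rational(1, 6), Mul(Add(H, 0), Pow(Add(H, -129), -1)))) = Add(2, Mul(Rational(1, 6), Mul(H, Pow(Add(-129, H), -1)))) = Add(2, Mul(Rational(1, 6), H, Pow(Add(-129, H), -1))))
Function('s')(K, t) = Add(t, Pow(t, 2)) (Function('s')(K, t) = Add(Pow(t, 2), t) = Add(t, Pow(t, 2)))
Mul(Add(Function('s')(Function('u')(10), Function('M')(5, 8)), -2808), Pow(Add(-14809, Function('q')(4)), -1)) = Mul(Add(Mul(Mul(5, 8), Add(1, Mul(5, 8))), -2808), Pow(Add(-14809, Mul(Rational(1, 6), Pow(Add(-129, 4), -1), Add(-1548, Mul(13, 4)))), -1)) = Mul(Add(Mul(40, Add(1, 40)), -2808), Pow(Add(-14809, Mul(Rational(1, 6), Pow(-125, -1), Add(-1548, 52))), -1)) = Mul(Add(Mul(40, 41), -2808), Pow(Add(-14809, Mul(Rational(1, 6), Rational(-1, 125), -1496)), -1)) = Mul(Add(1640, -2808), Pow(Add(-14809, Rational(748, 375)), -1)) = Mul(-1168, Pow(Rational(-5552627, 375), -1)) = Mul(-1168, Rational(-375, 5552627)) = Rational(438000, 5552627)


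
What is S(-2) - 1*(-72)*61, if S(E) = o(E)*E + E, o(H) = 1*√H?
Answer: 4390 - 2*I*√2 ≈ 4390.0 - 2.8284*I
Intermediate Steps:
o(H) = √H
S(E) = E + E^(3/2) (S(E) = √E*E + E = E^(3/2) + E = E + E^(3/2))
S(-2) - 1*(-72)*61 = (-2 + (-2)^(3/2)) - 1*(-72)*61 = (-2 - 2*I*√2) + 72*61 = (-2 - 2*I*√2) + 4392 = 4390 - 2*I*√2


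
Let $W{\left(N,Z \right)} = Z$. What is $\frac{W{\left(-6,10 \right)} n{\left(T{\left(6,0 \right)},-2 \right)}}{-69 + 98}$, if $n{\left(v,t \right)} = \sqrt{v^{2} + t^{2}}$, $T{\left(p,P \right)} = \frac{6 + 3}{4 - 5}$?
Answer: $\frac{10 \sqrt{85}}{29} \approx 3.1792$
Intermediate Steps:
$T{\left(p,P \right)} = -9$ ($T{\left(p,P \right)} = \frac{9}{-1} = 9 \left(-1\right) = -9$)
$n{\left(v,t \right)} = \sqrt{t^{2} + v^{2}}$
$\frac{W{\left(-6,10 \right)} n{\left(T{\left(6,0 \right)},-2 \right)}}{-69 + 98} = \frac{10 \sqrt{\left(-2\right)^{2} + \left(-9\right)^{2}}}{-69 + 98} = \frac{10 \sqrt{4 + 81}}{29} = 10 \sqrt{85} \cdot \frac{1}{29} = \frac{10 \sqrt{85}}{29}$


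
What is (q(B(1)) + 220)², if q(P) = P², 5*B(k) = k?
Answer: 30261001/625 ≈ 48418.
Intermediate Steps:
B(k) = k/5
(q(B(1)) + 220)² = (((⅕)*1)² + 220)² = ((⅕)² + 220)² = (1/25 + 220)² = (5501/25)² = 30261001/625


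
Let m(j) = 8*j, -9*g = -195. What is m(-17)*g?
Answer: -8840/3 ≈ -2946.7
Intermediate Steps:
g = 65/3 (g = -1/9*(-195) = 65/3 ≈ 21.667)
m(-17)*g = (8*(-17))*(65/3) = -136*65/3 = -8840/3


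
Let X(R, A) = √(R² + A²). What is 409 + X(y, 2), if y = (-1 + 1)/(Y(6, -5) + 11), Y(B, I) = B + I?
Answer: 411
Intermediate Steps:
y = 0 (y = (-1 + 1)/((6 - 5) + 11) = 0/(1 + 11) = 0/12 = 0*(1/12) = 0)
X(R, A) = √(A² + R²)
409 + X(y, 2) = 409 + √(2² + 0²) = 409 + √(4 + 0) = 409 + √4 = 409 + 2 = 411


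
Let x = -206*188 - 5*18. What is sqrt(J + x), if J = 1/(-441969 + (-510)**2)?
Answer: I*sqrt(1283957100825567)/181869 ≈ 197.02*I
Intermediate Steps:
J = -1/181869 (J = 1/(-441969 + 260100) = 1/(-181869) = -1/181869 ≈ -5.4985e-6)
x = -38818 (x = -38728 - 90 = -38818)
sqrt(J + x) = sqrt(-1/181869 - 38818) = sqrt(-7059790843/181869) = I*sqrt(1283957100825567)/181869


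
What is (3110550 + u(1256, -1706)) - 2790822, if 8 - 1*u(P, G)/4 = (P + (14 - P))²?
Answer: 318976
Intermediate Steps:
u(P, G) = -752 (u(P, G) = 32 - 4*(P + (14 - P))² = 32 - 4*14² = 32 - 4*196 = 32 - 784 = -752)
(3110550 + u(1256, -1706)) - 2790822 = (3110550 - 752) - 2790822 = 3109798 - 2790822 = 318976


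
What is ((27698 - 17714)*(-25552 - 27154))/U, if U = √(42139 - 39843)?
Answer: -131554176*√574/287 ≈ -1.0982e+7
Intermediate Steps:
U = 2*√574 (U = √2296 = 2*√574 ≈ 47.917)
((27698 - 17714)*(-25552 - 27154))/U = ((27698 - 17714)*(-25552 - 27154))/((2*√574)) = (9984*(-52706))*(√574/1148) = -131554176*√574/287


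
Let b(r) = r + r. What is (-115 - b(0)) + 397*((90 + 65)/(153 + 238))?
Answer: 16570/391 ≈ 42.379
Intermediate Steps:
b(r) = 2*r
(-115 - b(0)) + 397*((90 + 65)/(153 + 238)) = (-115 - 2*0) + 397*((90 + 65)/(153 + 238)) = (-115 - 1*0) + 397*(155/391) = (-115 + 0) + 397*(155*(1/391)) = -115 + 397*(155/391) = -115 + 61535/391 = 16570/391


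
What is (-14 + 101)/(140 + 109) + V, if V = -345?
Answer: -28606/83 ≈ -344.65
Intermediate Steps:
(-14 + 101)/(140 + 109) + V = (-14 + 101)/(140 + 109) - 345 = 87/249 - 345 = 87*(1/249) - 345 = 29/83 - 345 = -28606/83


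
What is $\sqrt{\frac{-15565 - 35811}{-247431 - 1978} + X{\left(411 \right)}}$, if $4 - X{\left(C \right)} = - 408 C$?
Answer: $\frac{2 \sqrt{2607817099816559}}{249409} \approx 409.5$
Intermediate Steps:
$X{\left(C \right)} = 4 + 408 C$ ($X{\left(C \right)} = 4 - - 408 C = 4 + 408 C$)
$\sqrt{\frac{-15565 - 35811}{-247431 - 1978} + X{\left(411 \right)}} = \sqrt{\frac{-15565 - 35811}{-247431 - 1978} + \left(4 + 408 \cdot 411\right)} = \sqrt{- \frac{51376}{-249409} + \left(4 + 167688\right)} = \sqrt{\left(-51376\right) \left(- \frac{1}{249409}\right) + 167692} = \sqrt{\frac{51376}{249409} + 167692} = \sqrt{\frac{41823945404}{249409}} = \frac{2 \sqrt{2607817099816559}}{249409}$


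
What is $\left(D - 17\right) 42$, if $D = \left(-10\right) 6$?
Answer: $-3234$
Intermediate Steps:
$D = -60$
$\left(D - 17\right) 42 = \left(-60 - 17\right) 42 = \left(-77\right) 42 = -3234$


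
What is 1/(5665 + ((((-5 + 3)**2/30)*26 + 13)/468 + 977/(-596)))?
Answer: 20115/113919209 ≈ 0.00017657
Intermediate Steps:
1/(5665 + ((((-5 + 3)**2/30)*26 + 13)/468 + 977/(-596))) = 1/(5665 + ((((-2)**2*(1/30))*26 + 13)*(1/468) + 977*(-1/596))) = 1/(5665 + (((4*(1/30))*26 + 13)*(1/468) - 977/596)) = 1/(5665 + (((2/15)*26 + 13)*(1/468) - 977/596)) = 1/(5665 + ((52/15 + 13)*(1/468) - 977/596)) = 1/(5665 + ((247/15)*(1/468) - 977/596)) = 1/(5665 + (19/540 - 977/596)) = 1/(5665 - 32266/20115) = 1/(113919209/20115) = 20115/113919209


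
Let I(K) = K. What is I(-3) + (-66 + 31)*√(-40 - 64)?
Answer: -3 - 70*I*√26 ≈ -3.0 - 356.93*I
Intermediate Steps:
I(-3) + (-66 + 31)*√(-40 - 64) = -3 + (-66 + 31)*√(-40 - 64) = -3 - 70*I*√26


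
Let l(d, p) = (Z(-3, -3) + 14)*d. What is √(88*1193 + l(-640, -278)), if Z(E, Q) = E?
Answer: 2*√24486 ≈ 312.96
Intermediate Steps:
l(d, p) = 11*d (l(d, p) = (-3 + 14)*d = 11*d)
√(88*1193 + l(-640, -278)) = √(88*1193 + 11*(-640)) = √(104984 - 7040) = √97944 = 2*√24486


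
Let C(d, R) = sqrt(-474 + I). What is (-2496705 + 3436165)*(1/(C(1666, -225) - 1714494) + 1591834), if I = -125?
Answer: 879180415266127402565632/587897935327 - 187892*I*sqrt(599)/587897935327 ≈ 1.4955e+12 - 7.822e-6*I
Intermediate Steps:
C(d, R) = I*sqrt(599) (C(d, R) = sqrt(-474 - 125) = sqrt(-599) = I*sqrt(599))
(-2496705 + 3436165)*(1/(C(1666, -225) - 1714494) + 1591834) = (-2496705 + 3436165)*(1/(I*sqrt(599) - 1714494) + 1591834) = 939460*(1/(-1714494 + I*sqrt(599)) + 1591834) = 939460*(1591834 + 1/(-1714494 + I*sqrt(599))) = 1495464369640 + 939460/(-1714494 + I*sqrt(599))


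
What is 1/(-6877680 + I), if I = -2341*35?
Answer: -1/6959615 ≈ -1.4369e-7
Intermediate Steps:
I = -81935
1/(-6877680 + I) = 1/(-6877680 - 81935) = 1/(-6959615) = -1/6959615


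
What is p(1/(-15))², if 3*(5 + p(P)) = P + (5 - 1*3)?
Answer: 38416/2025 ≈ 18.971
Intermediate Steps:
p(P) = -13/3 + P/3 (p(P) = -5 + (P + (5 - 1*3))/3 = -5 + (P + (5 - 3))/3 = -5 + (P + 2)/3 = -5 + (2 + P)/3 = -5 + (⅔ + P/3) = -13/3 + P/3)
p(1/(-15))² = (-13/3 + (⅓)/(-15))² = (-13/3 + (⅓)*(-1/15))² = (-13/3 - 1/45)² = (-196/45)² = 38416/2025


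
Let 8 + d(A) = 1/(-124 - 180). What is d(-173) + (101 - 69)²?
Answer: 308863/304 ≈ 1016.0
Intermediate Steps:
d(A) = -2433/304 (d(A) = -8 + 1/(-124 - 180) = -8 + 1/(-304) = -8 - 1/304 = -2433/304)
d(-173) + (101 - 69)² = -2433/304 + (101 - 69)² = -2433/304 + 32² = -2433/304 + 1024 = 308863/304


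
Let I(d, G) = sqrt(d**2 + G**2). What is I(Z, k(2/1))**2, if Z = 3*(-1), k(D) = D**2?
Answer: 25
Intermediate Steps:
Z = -3
I(d, G) = sqrt(G**2 + d**2)
I(Z, k(2/1))**2 = (sqrt(((2/1)**2)**2 + (-3)**2))**2 = (sqrt(((2*1)**2)**2 + 9))**2 = (sqrt((2**2)**2 + 9))**2 = (sqrt(4**2 + 9))**2 = (sqrt(16 + 9))**2 = (sqrt(25))**2 = 5**2 = 25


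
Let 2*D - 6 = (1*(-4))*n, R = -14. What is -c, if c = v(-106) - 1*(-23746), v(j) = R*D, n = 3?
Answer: -23788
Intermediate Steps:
D = -3 (D = 3 + ((1*(-4))*3)/2 = 3 + (-4*3)/2 = 3 + (½)*(-12) = 3 - 6 = -3)
v(j) = 42 (v(j) = -14*(-3) = 42)
c = 23788 (c = 42 - 1*(-23746) = 42 + 23746 = 23788)
-c = -1*23788 = -23788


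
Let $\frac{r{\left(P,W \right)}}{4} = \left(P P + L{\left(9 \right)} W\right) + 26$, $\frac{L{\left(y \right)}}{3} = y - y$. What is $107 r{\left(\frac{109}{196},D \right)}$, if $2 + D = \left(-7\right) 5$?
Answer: $\frac{108144579}{9604} \approx 11260.0$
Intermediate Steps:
$D = -37$ ($D = -2 - 35 = -37$)
$L{\left(y \right)} = 0$ ($L{\left(y \right)} = 3 \left(y - y\right) = 3 \cdot 0 = 0$)
$r{\left(P,W \right)} = 104 + 4 P^{2}$ ($r{\left(P,W \right)} = 4 \left(\left(P P + 0 W\right) + 26\right) = 4 \left(\left(P^{2} + 0\right) + 26\right) = 4 \left(P^{2} + 26\right) = 4 \left(26 + P^{2}\right) = 104 + 4 P^{2}$)
$107 r{\left(\frac{109}{196},D \right)} = 107 \left(104 + 4 \left(\frac{109}{196}\right)^{2}\right) = 107 \left(104 + 4 \cdot \frac{11881}{38416}\right) = 107 \left(104 + \frac{11881}{9604}\right) = 107 \cdot \frac{1010697}{9604} = \frac{108144579}{9604}$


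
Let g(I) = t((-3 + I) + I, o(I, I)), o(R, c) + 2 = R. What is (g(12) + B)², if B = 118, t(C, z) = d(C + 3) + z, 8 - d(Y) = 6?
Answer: 16900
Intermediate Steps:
d(Y) = 2 (d(Y) = 8 - 1*6 = 8 - 6 = 2)
o(R, c) = -2 + R
t(C, z) = 2 + z
g(I) = I (g(I) = 2 + (-2 + I) = I)
(g(12) + B)² = (12 + 118)² = 130² = 16900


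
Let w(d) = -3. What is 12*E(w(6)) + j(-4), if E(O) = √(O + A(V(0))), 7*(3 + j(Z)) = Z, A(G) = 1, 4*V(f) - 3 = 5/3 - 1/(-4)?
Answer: -25/7 + 12*I*√2 ≈ -3.5714 + 16.971*I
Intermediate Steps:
V(f) = 59/48 (V(f) = ¾ + (5/3 - 1/(-4))/4 = ¾ + (5*(⅓) - 1*(-¼))/4 = ¾ + (5/3 + ¼)/4 = ¾ + (¼)*(23/12) = ¾ + 23/48 = 59/48)
j(Z) = -3 + Z/7
E(O) = √(1 + O) (E(O) = √(O + 1) = √(1 + O))
12*E(w(6)) + j(-4) = 12*√(1 - 3) + (-3 + (⅐)*(-4)) = 12*√(-2) + (-3 - 4/7) = 12*(I*√2) - 25/7 = 12*I*√2 - 25/7 = -25/7 + 12*I*√2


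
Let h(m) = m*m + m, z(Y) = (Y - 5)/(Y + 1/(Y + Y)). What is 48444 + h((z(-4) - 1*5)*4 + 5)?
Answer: 5865726/121 ≈ 48477.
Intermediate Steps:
z(Y) = (-5 + Y)/(Y + 1/(2*Y))
h(m) = m + m**2 (h(m) = m**2 + m = m + m**2)
48444 + h((z(-4) - 1*5)*4 + 5) = 48444 + ((2*(-4)*(-5 - 4)/(1 + 2*(-4)**2) - 1*5)*4 + 5)*(1 + ((2*(-4)*(-5 - 4)/(1 + 2*(-4)**2) - 1*5)*4 + 5)) = 48444 + ((2*(-4)*(-9)/(1 + 2*16) - 5)*4 + 5)*(1 + ((2*(-4)*(-9)/(1 + 2*16) - 5)*4 + 5)) = 48444 + ((2*(-4)*(-9)/(1 + 32) - 5)*4 + 5)*(1 + ((2*(-4)*(-9)/(1 + 32) - 5)*4 + 5)) = 48444 + ((2*(-4)*(-9)/33 - 5)*4 + 5)*(1 + ((2*(-4)*(-9)/33 - 5)*4 + 5)) = 48444 + ((2*(-4)*(1/33)*(-9) - 5)*4 + 5)*(1 + ((2*(-4)*(1/33)*(-9) - 5)*4 + 5)) = 48444 + ((24/11 - 5)*4 + 5)*(1 + ((24/11 - 5)*4 + 5)) = 48444 + (-31/11*4 + 5)*(1 + (-31/11*4 + 5)) = 48444 + (-124/11 + 5)*(1 + (-124/11 + 5)) = 48444 - 69*(1 - 69/11)/11 = 48444 - 69/11*(-58/11) = 48444 + 4002/121 = 5865726/121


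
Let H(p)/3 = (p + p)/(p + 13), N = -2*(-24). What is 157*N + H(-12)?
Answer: 7464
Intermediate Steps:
N = 48
H(p) = 6*p/(13 + p) (H(p) = 3*((p + p)/(p + 13)) = 3*((2*p)/(13 + p)) = 3*(2*p/(13 + p)) = 6*p/(13 + p))
157*N + H(-12) = 157*48 + 6*(-12)/(13 - 12) = 7536 + 6*(-12)/1 = 7536 + 6*(-12)*1 = 7536 - 72 = 7464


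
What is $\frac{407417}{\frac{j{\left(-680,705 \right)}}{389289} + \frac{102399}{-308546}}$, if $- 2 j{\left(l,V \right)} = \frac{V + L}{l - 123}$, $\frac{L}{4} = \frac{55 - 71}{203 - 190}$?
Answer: $- \frac{255423058667847581511}{208063205081978} \approx -1.2276 \cdot 10^{6}$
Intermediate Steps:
$L = - \frac{64}{13}$ ($L = 4 \frac{55 - 71}{203 - 190} = 4 \left(- \frac{16}{13}\right) = - \frac{64}{13} \approx -4.9231$)
$j{\left(l,V \right)} = - \frac{- \frac{64}{13} + V}{2 \left(-123 + l\right)}$ ($j{\left(l,V \right)} = - \frac{\left(V - \frac{64}{13}\right) \frac{1}{l - 123}}{2} = - \frac{\left(- \frac{64}{13} + V\right) \frac{1}{-123 + l}}{2} = - \frac{\frac{1}{-123 + l} \left(- \frac{64}{13} + V\right)}{2} = - \frac{- \frac{64}{13} + V}{2 \left(-123 + l\right)}$)
$\frac{407417}{\frac{j{\left(-680,705 \right)}}{389289} + \frac{102399}{-308546}} = \frac{407417}{\frac{\frac{1}{26} \frac{1}{-123 - 680} \left(64 - 9165\right)}{389289} + \frac{102399}{-308546}} = \frac{407417}{\frac{64 - 9165}{26 \left(-803\right)} \frac{1}{389289} + 102399 \left(- \frac{1}{308546}\right)} = \frac{407417}{\frac{1}{26} \left(- \frac{1}{803}\right) \left(-9101\right) \frac{1}{389289} - \frac{102399}{308546}} = \frac{407417}{\frac{9101}{20878} \cdot \frac{1}{389289} - \frac{102399}{308546}} = \frac{407417}{\frac{9101}{8127575742} - \frac{102399}{308546}} = \frac{407417}{- \frac{208063205081978}{626932746222783}} = 407417 \left(- \frac{626932746222783}{208063205081978}\right) = - \frac{255423058667847581511}{208063205081978}$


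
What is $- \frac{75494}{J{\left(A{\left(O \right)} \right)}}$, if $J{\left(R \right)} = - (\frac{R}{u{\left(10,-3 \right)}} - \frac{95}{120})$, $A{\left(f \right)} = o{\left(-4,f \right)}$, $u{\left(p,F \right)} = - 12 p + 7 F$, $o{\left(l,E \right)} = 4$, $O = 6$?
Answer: $- \frac{85157232}{925} \approx -92062.0$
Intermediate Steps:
$A{\left(f \right)} = 4$
$J{\left(R \right)} = \frac{19}{24} + \frac{R}{141}$ ($J{\left(R \right)} = - (\frac{R}{\left(-12\right) 10 + 7 \left(-3\right)} - \frac{95}{120}) = - (\frac{R}{-120 - 21} - \frac{19}{24}) = - (\frac{R}{-141} - \frac{19}{24}) = - (R \left(- \frac{1}{141}\right) - \frac{19}{24}) = - (- \frac{R}{141} - \frac{19}{24}) = - (- \frac{19}{24} - \frac{R}{141}) = \frac{19}{24} + \frac{R}{141}$)
$- \frac{75494}{J{\left(A{\left(O \right)} \right)}} = - \frac{75494}{\frac{19}{24} + \frac{1}{141} \cdot 4} = - \frac{75494}{\frac{19}{24} + \frac{4}{141}} = - \frac{75494}{\frac{925}{1128}} = \left(-75494\right) \frac{1128}{925} = - \frac{85157232}{925}$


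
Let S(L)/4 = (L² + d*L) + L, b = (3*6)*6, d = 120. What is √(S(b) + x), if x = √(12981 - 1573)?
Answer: 2*√(24732 + √713) ≈ 314.70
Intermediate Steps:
b = 108 (b = 18*6 = 108)
x = 4*√713 (x = √11408 = 4*√713 ≈ 106.81)
S(L) = 4*L² + 484*L (S(L) = 4*((L² + 120*L) + L) = 4*(L² + 121*L) = 4*L² + 484*L)
√(S(b) + x) = √(4*108*(121 + 108) + 4*√713) = √(4*108*229 + 4*√713) = √(98928 + 4*√713)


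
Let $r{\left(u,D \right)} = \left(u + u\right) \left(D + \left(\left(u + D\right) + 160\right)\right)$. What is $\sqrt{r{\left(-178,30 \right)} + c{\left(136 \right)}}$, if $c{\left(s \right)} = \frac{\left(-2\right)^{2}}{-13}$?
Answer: $\frac{2 i \sqrt{631735}}{13} \approx 122.28 i$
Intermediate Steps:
$c{\left(s \right)} = - \frac{4}{13}$ ($c{\left(s \right)} = 4 \left(- \frac{1}{13}\right) = - \frac{4}{13}$)
$r{\left(u,D \right)} = 2 u \left(160 + u + 2 D\right)$ ($r{\left(u,D \right)} = 2 u \left(D + \left(\left(D + u\right) + 160\right)\right) = 2 u \left(D + \left(160 + D + u\right)\right) = 2 u \left(160 + u + 2 D\right)$)
$\sqrt{r{\left(-178,30 \right)} + c{\left(136 \right)}} = \sqrt{2 \left(-178\right) \left(160 - 178 + 2 \cdot 30\right) - \frac{4}{13}} = \sqrt{2 \left(-178\right) \left(160 - 178 + 60\right) - \frac{4}{13}} = \sqrt{2 \left(-178\right) 42 - \frac{4}{13}} = \sqrt{-14952 - \frac{4}{13}} = \sqrt{- \frac{194380}{13}} = \frac{2 i \sqrt{631735}}{13}$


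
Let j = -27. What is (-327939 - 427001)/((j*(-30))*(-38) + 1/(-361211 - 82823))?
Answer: 335219027960/13667366521 ≈ 24.527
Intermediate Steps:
(-327939 - 427001)/((j*(-30))*(-38) + 1/(-361211 - 82823)) = (-327939 - 427001)/(-27*(-30)*(-38) + 1/(-361211 - 82823)) = -754940/(810*(-38) + 1/(-444034)) = -754940/(-30780 - 1/444034) = -754940/(-13667366521/444034) = -754940*(-444034/13667366521) = 335219027960/13667366521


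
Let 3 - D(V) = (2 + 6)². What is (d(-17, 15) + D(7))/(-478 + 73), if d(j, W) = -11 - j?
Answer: 11/81 ≈ 0.13580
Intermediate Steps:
D(V) = -61 (D(V) = 3 - (2 + 6)² = 3 - 1*8² = 3 - 1*64 = 3 - 64 = -61)
(d(-17, 15) + D(7))/(-478 + 73) = ((-11 - 1*(-17)) - 61)/(-478 + 73) = ((-11 + 17) - 61)/(-405) = (6 - 61)*(-1/405) = -55*(-1/405) = 11/81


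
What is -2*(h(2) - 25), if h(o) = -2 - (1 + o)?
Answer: 60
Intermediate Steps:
h(o) = -3 - o (h(o) = -2 + (-1 - o) = -3 - o)
-2*(h(2) - 25) = -2*((-3 - 1*2) - 25) = -2*((-3 - 2) - 25) = -2*(-5 - 25) = -2*(-30) = 60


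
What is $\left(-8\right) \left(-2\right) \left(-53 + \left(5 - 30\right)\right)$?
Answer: $-1248$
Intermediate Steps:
$\left(-8\right) \left(-2\right) \left(-53 + \left(5 - 30\right)\right) = 16 \left(-53 + \left(5 - 30\right)\right) = 16 \left(-53 - 25\right) = 16 \left(-78\right) = -1248$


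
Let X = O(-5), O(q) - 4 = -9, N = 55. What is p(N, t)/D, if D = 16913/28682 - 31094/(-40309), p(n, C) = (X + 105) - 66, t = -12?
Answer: 39308853092/1573584225 ≈ 24.980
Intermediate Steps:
O(q) = -5 (O(q) = 4 - 9 = -5)
X = -5
p(n, C) = 34 (p(n, C) = (-5 + 105) - 66 = 100 - 66 = 34)
D = 1573584225/1156142738 (D = 16913*(1/28682) - 31094*(-1/40309) = 16913/28682 + 31094/40309 = 1573584225/1156142738 ≈ 1.3611)
p(N, t)/D = 34/(1573584225/1156142738) = 34*(1156142738/1573584225) = 39308853092/1573584225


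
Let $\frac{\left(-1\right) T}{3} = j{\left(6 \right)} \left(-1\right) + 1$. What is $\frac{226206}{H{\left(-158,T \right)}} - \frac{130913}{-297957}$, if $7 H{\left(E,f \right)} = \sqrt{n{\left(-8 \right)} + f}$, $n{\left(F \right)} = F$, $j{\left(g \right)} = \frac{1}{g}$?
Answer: $\frac{130913}{297957} - 75402 i \sqrt{42} \approx 0.43937 - 4.8866 \cdot 10^{5} i$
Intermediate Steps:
$T = - \frac{5}{2}$ ($T = - 3 \left(\frac{1}{6} \left(-1\right) + 1\right) = - 3 \left(- \frac{1}{6} + 1\right) = \left(-3\right) \frac{5}{6} = - \frac{5}{2} \approx -2.5$)
$H{\left(E,f \right)} = \frac{\sqrt{-8 + f}}{7}$
$\frac{226206}{H{\left(-158,T \right)}} - \frac{130913}{-297957} = \frac{226206}{\frac{1}{7} \sqrt{-8 - \frac{5}{2}}} - \frac{130913}{-297957} = \frac{226206}{\frac{1}{7} \sqrt{- \frac{21}{2}}} - - \frac{130913}{297957} = \frac{226206}{\frac{1}{7} \frac{i \sqrt{42}}{2}} + \frac{130913}{297957} = \frac{226206}{\frac{1}{14} i \sqrt{42}} + \frac{130913}{297957} = 226206 \left(- \frac{i \sqrt{42}}{3}\right) + \frac{130913}{297957} = - 75402 i \sqrt{42} + \frac{130913}{297957} = \frac{130913}{297957} - 75402 i \sqrt{42}$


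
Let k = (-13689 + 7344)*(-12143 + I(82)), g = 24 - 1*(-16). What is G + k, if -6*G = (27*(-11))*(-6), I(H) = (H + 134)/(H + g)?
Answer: 4699184058/61 ≈ 7.7036e+7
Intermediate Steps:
g = 40 (g = 24 + 16 = 40)
I(H) = (134 + H)/(40 + H) (I(H) = (H + 134)/(H + 40) = (134 + H)/(40 + H))
G = -297 (G = -27*(-11)*(-6)/6 = -(-99)*(-6)/2 = -⅙*1782 = -297)
k = 4699202175/61 (k = (-13689 + 7344)*(-12143 + (134 + 82)/(40 + 82)) = -6345*(-12143 + 216/122) = -6345*(-12143 + (1/122)*216) = -6345*(-12143 + 108/61) = -6345*(-740615/61) = 4699202175/61 ≈ 7.7036e+7)
G + k = -297 + 4699202175/61 = 4699184058/61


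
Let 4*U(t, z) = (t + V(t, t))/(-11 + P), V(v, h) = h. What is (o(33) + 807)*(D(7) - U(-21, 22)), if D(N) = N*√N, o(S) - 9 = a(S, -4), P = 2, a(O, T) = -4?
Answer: -2842/3 + 5684*√7 ≈ 14091.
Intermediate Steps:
o(S) = 5 (o(S) = 9 - 4 = 5)
U(t, z) = -t/18 (U(t, z) = ((t + t)/(-11 + 2))/4 = ((2*t)/(-9))/4 = ((2*t)*(-⅑))/4 = (-2*t/9)/4 = -t/18)
D(N) = N^(3/2)
(o(33) + 807)*(D(7) - U(-21, 22)) = (5 + 807)*(7^(3/2) - (-1)*(-21)/18) = 812*(7*√7 - 1*7/6) = 812*(7*√7 - 7/6) = 812*(-7/6 + 7*√7) = -2842/3 + 5684*√7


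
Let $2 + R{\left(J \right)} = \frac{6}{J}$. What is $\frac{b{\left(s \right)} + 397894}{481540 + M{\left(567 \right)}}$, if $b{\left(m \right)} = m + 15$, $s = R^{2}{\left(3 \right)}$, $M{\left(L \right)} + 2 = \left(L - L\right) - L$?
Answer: $\frac{397909}{480971} \approx 0.8273$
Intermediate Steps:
$R{\left(J \right)} = -2 + \frac{6}{J}$
$M{\left(L \right)} = -2 - L$ ($M{\left(L \right)} = -2 + \left(\left(L - L\right) - L\right) = -2 + \left(0 - L\right) = -2 - L$)
$s = 0$ ($s = \left(-2 + \frac{6}{3}\right)^{2} = \left(-2 + 6 \cdot \frac{1}{3}\right)^{2} = \left(-2 + 2\right)^{2} = 0^{2} = 0$)
$b{\left(m \right)} = 15 + m$
$\frac{b{\left(s \right)} + 397894}{481540 + M{\left(567 \right)}} = \frac{\left(15 + 0\right) + 397894}{481540 - 569} = \frac{15 + 397894}{481540 - 569} = \frac{397909}{481540 - 569} = \frac{397909}{480971}$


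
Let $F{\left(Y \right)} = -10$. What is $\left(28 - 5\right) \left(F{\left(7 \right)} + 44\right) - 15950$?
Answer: $-15168$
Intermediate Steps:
$\left(28 - 5\right) \left(F{\left(7 \right)} + 44\right) - 15950 = \left(28 - 5\right) \left(-10 + 44\right) - 15950 = \left(28 - 5\right) 34 - 15950 = 23 \cdot 34 - 15950 = 782 - 15950 = -15168$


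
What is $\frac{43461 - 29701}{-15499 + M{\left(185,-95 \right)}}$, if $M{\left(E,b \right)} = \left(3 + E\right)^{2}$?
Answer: $\frac{2752}{3969} \approx 0.69337$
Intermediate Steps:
$\frac{43461 - 29701}{-15499 + M{\left(185,-95 \right)}} = \frac{43461 - 29701}{-15499 + \left(3 + 185\right)^{2}} = \frac{13760}{-15499 + 188^{2}} = \frac{13760}{-15499 + 35344} = \frac{13760}{19845} = 13760 \cdot \frac{1}{19845} = \frac{2752}{3969}$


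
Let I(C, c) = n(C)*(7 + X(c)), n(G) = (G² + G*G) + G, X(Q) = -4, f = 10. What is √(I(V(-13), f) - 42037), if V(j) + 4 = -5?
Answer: I*√41578 ≈ 203.91*I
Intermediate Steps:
V(j) = -9 (V(j) = -4 - 5 = -9)
n(G) = G + 2*G² (n(G) = (G² + G²) + G = 2*G² + G = G + 2*G²)
I(C, c) = 3*C*(1 + 2*C) (I(C, c) = (C*(1 + 2*C))*(7 - 4) = (C*(1 + 2*C))*3 = 3*C*(1 + 2*C))
√(I(V(-13), f) - 42037) = √(3*(-9)*(1 + 2*(-9)) - 42037) = √(3*(-9)*(1 - 18) - 42037) = √(3*(-9)*(-17) - 42037) = √(459 - 42037) = √(-41578) = I*√41578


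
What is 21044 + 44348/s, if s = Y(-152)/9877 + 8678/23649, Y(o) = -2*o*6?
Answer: 6535171605506/64424191 ≈ 1.0144e+5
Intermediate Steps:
Y(o) = -12*o
s = 128848382/233581173 (s = -12*(-152)/9877 + 8678/23649 = 1824*(1/9877) + 8678*(1/23649) = 1824/9877 + 8678/23649 = 128848382/233581173 ≈ 0.55162)
21044 + 44348/s = 21044 + 44348/(128848382/233581173) = 21044 + 44348*(233581173/128848382) = 21044 + 5179428930102/64424191 = 6535171605506/64424191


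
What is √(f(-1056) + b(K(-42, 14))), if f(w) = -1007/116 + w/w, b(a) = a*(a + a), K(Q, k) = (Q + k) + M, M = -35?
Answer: 9*√329353/58 ≈ 89.052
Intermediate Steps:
K(Q, k) = -35 + Q + k (K(Q, k) = (Q + k) - 35 = -35 + Q + k)
b(a) = 2*a² (b(a) = a*(2*a) = 2*a²)
f(w) = -891/116 (f(w) = -1007*1/116 + 1 = -1007/116 + 1 = -891/116)
√(f(-1056) + b(K(-42, 14))) = √(-891/116 + 2*(-35 - 42 + 14)²) = √(-891/116 + 2*(-63)²) = √(-891/116 + 2*3969) = √(-891/116 + 7938) = √(919917/116) = 9*√329353/58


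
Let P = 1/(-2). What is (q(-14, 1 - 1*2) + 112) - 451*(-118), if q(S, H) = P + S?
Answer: 106631/2 ≈ 53316.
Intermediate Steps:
P = -½ ≈ -0.50000
q(S, H) = -½ + S
(q(-14, 1 - 1*2) + 112) - 451*(-118) = ((-½ - 14) + 112) - 451*(-118) = (-29/2 + 112) + 53218 = 195/2 + 53218 = 106631/2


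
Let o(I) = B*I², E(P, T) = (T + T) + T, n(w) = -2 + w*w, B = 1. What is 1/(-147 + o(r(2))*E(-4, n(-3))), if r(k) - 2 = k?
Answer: 1/189 ≈ 0.0052910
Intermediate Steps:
n(w) = -2 + w²
r(k) = 2 + k
E(P, T) = 3*T (E(P, T) = 2*T + T = 3*T)
o(I) = I² (o(I) = 1*I² = I²)
1/(-147 + o(r(2))*E(-4, n(-3))) = 1/(-147 + (2 + 2)²*(3*(-2 + (-3)²))) = 1/(-147 + 4²*(3*(-2 + 9))) = 1/(-147 + 16*(3*7)) = 1/(-147 + 16*21) = 1/(-147 + 336) = 1/189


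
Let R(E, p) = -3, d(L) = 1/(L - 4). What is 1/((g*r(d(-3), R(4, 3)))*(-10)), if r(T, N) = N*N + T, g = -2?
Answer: 7/1240 ≈ 0.0056452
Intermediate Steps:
d(L) = 1/(-4 + L)
r(T, N) = T + N² (r(T, N) = N² + T = T + N²)
1/((g*r(d(-3), R(4, 3)))*(-10)) = 1/(-2*(1/(-4 - 3) + (-3)²)*(-10)) = 1/(-2*(1/(-7) + 9)*(-10)) = 1/(-2*(-⅐ + 9)*(-10)) = 1/(-2*62/7*(-10)) = 1/(-124/7*(-10)) = 1/(1240/7) = 7/1240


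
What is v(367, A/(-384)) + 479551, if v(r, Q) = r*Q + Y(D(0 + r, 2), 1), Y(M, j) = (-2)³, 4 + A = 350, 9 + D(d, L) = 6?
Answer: 92008765/192 ≈ 4.7921e+5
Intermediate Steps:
D(d, L) = -3 (D(d, L) = -9 + 6 = -3)
A = 346 (A = -4 + 350 = 346)
Y(M, j) = -8
v(r, Q) = -8 + Q*r (v(r, Q) = r*Q - 8 = Q*r - 8 = -8 + Q*r)
v(367, A/(-384)) + 479551 = (-8 + (346/(-384))*367) + 479551 = (-8 + (346*(-1/384))*367) + 479551 = (-8 - 173/192*367) + 479551 = (-8 - 63491/192) + 479551 = -65027/192 + 479551 = 92008765/192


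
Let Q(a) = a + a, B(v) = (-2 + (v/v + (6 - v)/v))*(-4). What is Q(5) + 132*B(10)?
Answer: 3746/5 ≈ 749.20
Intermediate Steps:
B(v) = 4 - 4*(6 - v)/v (B(v) = (-2 + (1 + (6 - v)/v))*(-4) = (-1 + (6 - v)/v)*(-4) = 4 - 4*(6 - v)/v)
Q(a) = 2*a
Q(5) + 132*B(10) = 2*5 + 132*(8 - 24/10) = 10 + 132*(8 - 24*⅒) = 10 + 132*(8 - 12/5) = 10 + 132*(28/5) = 10 + 3696/5 = 3746/5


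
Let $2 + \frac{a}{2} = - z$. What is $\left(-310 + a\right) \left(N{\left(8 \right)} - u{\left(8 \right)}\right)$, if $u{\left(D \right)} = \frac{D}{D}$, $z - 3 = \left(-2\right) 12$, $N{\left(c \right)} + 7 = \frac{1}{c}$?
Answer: $2142$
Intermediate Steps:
$N{\left(c \right)} = -7 + \frac{1}{c}$
$z = -21$ ($z = 3 - 24 = -21$)
$u{\left(D \right)} = 1$
$a = 38$ ($a = -4 + 2 \left(\left(-1\right) \left(-21\right)\right) = -4 + 2 \cdot 21 = -4 + 42 = 38$)
$\left(-310 + a\right) \left(N{\left(8 \right)} - u{\left(8 \right)}\right) = \left(-310 + 38\right) \left(\left(-7 + \frac{1}{8}\right) - 1\right) = - 272 \left(\left(-7 + \frac{1}{8}\right) - 1\right) = - 272 \left(- \frac{55}{8} - 1\right) = \left(-272\right) \left(- \frac{63}{8}\right) = 2142$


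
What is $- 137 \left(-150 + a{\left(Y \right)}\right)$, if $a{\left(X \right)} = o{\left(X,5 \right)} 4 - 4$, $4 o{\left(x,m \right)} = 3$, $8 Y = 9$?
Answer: $20687$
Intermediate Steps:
$Y = \frac{9}{8}$ ($Y = \frac{1}{8} \cdot 9 = \frac{9}{8} \approx 1.125$)
$o{\left(x,m \right)} = \frac{3}{4}$ ($o{\left(x,m \right)} = \frac{1}{4} \cdot 3 = \frac{3}{4}$)
$a{\left(X \right)} = -1$ ($a{\left(X \right)} = \frac{3}{4} \cdot 4 - 4 = 3 - 4 = -1$)
$- 137 \left(-150 + a{\left(Y \right)}\right) = - 137 \left(-150 - 1\right) = \left(-137\right) \left(-151\right) = 20687$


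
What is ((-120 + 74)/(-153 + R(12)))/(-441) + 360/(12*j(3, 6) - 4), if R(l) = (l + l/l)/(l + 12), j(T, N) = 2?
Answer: 9681346/537873 ≈ 17.999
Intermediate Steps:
R(l) = (1 + l)/(12 + l) (R(l) = (l + 1)/(12 + l) = (1 + l)/(12 + l))
((-120 + 74)/(-153 + R(12)))/(-441) + 360/(12*j(3, 6) - 4) = ((-120 + 74)/(-153 + (1 + 12)/(12 + 12)))/(-441) + 360/(12*2 - 4) = -46/(-153 + 13/24)*(-1/441) + 360/(24 - 4) = -46/(-153 + (1/24)*13)*(-1/441) + 360/20 = -46/(-153 + 13/24)*(-1/441) + 360*(1/20) = -46/(-3659/24)*(-1/441) + 18 = -46*(-24/3659)*(-1/441) + 18 = (1104/3659)*(-1/441) + 18 = -368/537873 + 18 = 9681346/537873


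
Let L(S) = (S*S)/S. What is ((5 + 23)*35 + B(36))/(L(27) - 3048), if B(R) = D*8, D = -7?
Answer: -308/1007 ≈ -0.30586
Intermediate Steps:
B(R) = -56 (B(R) = -7*8 = -56)
L(S) = S (L(S) = S**2/S = S)
((5 + 23)*35 + B(36))/(L(27) - 3048) = ((5 + 23)*35 - 56)/(27 - 3048) = (28*35 - 56)/(-3021) = (980 - 56)*(-1/3021) = 924*(-1/3021) = -308/1007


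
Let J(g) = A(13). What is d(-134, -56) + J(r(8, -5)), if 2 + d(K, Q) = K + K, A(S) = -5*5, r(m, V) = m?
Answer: -295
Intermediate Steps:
A(S) = -25
J(g) = -25
d(K, Q) = -2 + 2*K (d(K, Q) = -2 + (K + K) = -2 + 2*K)
d(-134, -56) + J(r(8, -5)) = (-2 + 2*(-134)) - 25 = (-2 - 268) - 25 = -270 - 25 = -295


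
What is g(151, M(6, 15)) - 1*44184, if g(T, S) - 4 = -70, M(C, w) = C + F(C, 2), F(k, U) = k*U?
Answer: -44250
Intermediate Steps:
F(k, U) = U*k
M(C, w) = 3*C (M(C, w) = C + 2*C = 3*C)
g(T, S) = -66 (g(T, S) = 4 - 70 = -66)
g(151, M(6, 15)) - 1*44184 = -66 - 1*44184 = -66 - 44184 = -44250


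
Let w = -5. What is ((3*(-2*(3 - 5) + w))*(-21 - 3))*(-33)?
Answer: -2376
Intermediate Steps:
((3*(-2*(3 - 5) + w))*(-21 - 3))*(-33) = ((3*(-2*(3 - 5) - 5))*(-21 - 3))*(-33) = ((3*(-2*(-2) - 5))*(-24))*(-33) = ((3*(4 - 5))*(-24))*(-33) = ((3*(-1))*(-24))*(-33) = -3*(-24)*(-33) = 72*(-33) = -2376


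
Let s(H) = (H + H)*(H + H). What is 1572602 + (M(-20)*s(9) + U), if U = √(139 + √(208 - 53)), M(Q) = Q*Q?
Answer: 1702202 + √(139 + √155) ≈ 1.7022e+6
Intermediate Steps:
M(Q) = Q²
s(H) = 4*H² (s(H) = (2*H)*(2*H) = 4*H²)
U = √(139 + √155) ≈ 12.307
1572602 + (M(-20)*s(9) + U) = 1572602 + ((-20)²*(4*9²) + √(139 + √155)) = 1572602 + (400*(4*81) + √(139 + √155)) = 1572602 + (400*324 + √(139 + √155)) = 1572602 + (129600 + √(139 + √155)) = 1702202 + √(139 + √155)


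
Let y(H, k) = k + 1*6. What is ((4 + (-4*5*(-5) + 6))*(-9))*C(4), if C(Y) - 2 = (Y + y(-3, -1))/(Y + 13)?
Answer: -42570/17 ≈ -2504.1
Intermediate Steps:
y(H, k) = 6 + k (y(H, k) = k + 6 = 6 + k)
C(Y) = 2 + (5 + Y)/(13 + Y) (C(Y) = 2 + (Y + (6 - 1))/(Y + 13) = 2 + (Y + 5)/(13 + Y) = 2 + (5 + Y)/(13 + Y))
((4 + (-4*5*(-5) + 6))*(-9))*C(4) = ((4 + (-4*5*(-5) + 6))*(-9))*((31 + 3*4)/(13 + 4)) = ((4 + (-20*(-5) + 6))*(-9))*((31 + 12)/17) = ((4 + (100 + 6))*(-9))*((1/17)*43) = ((4 + 106)*(-9))*(43/17) = (110*(-9))*(43/17) = -990*43/17 = -42570/17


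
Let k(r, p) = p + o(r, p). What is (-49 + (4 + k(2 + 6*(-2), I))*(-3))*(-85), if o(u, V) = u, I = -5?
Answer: 1360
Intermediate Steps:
k(r, p) = p + r
(-49 + (4 + k(2 + 6*(-2), I))*(-3))*(-85) = (-49 + (4 + (-5 + (2 + 6*(-2))))*(-3))*(-85) = (-49 + (4 + (-5 + (2 - 12)))*(-3))*(-85) = (-49 + (4 + (-5 - 10))*(-3))*(-85) = (-49 + (4 - 15)*(-3))*(-85) = (-49 - 11*(-3))*(-85) = (-49 + 33)*(-85) = -16*(-85) = 1360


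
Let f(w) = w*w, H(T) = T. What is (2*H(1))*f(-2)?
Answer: 8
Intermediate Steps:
f(w) = w**2
(2*H(1))*f(-2) = (2*1)*(-2)**2 = 2*4 = 8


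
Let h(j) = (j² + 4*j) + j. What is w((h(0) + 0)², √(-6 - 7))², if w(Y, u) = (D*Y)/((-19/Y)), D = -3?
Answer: 0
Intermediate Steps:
h(j) = j² + 5*j
w(Y, u) = 3*Y²/19 (w(Y, u) = (-3*Y)/((-19/Y)) = (-3*Y)*(-Y/19) = 3*Y²/19)
w((h(0) + 0)², √(-6 - 7))² = (3*((0*(5 + 0) + 0)²)²/19)² = (3*((0*5 + 0)²)²/19)² = (3*((0 + 0)²)²/19)² = (3*(0²)²/19)² = ((3/19)*0²)² = ((3/19)*0)² = 0² = 0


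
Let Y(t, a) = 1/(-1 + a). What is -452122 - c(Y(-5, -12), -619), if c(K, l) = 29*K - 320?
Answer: -5873397/13 ≈ -4.5180e+5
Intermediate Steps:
c(K, l) = -320 + 29*K
-452122 - c(Y(-5, -12), -619) = -452122 - (-320 + 29/(-1 - 12)) = -452122 - (-320 + 29/(-13)) = -452122 - (-320 + 29*(-1/13)) = -452122 - (-320 - 29/13) = -452122 - 1*(-4189/13) = -452122 + 4189/13 = -5873397/13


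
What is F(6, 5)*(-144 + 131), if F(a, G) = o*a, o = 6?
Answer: -468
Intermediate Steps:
F(a, G) = 6*a
F(6, 5)*(-144 + 131) = (6*6)*(-144 + 131) = 36*(-13) = -468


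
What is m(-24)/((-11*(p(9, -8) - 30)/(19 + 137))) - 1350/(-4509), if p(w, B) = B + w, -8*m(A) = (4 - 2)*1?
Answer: 9437/53273 ≈ 0.17714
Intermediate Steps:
m(A) = -¼ (m(A) = -(4 - 2)/8 = -1/4 = -⅛*2 = -¼)
m(-24)/((-11*(p(9, -8) - 30)/(19 + 137))) - 1350/(-4509) = -(-(19 + 137)/(11*((-8 + 9) - 30)))/4 - 1350/(-4509) = -(-156/(11*(1 - 30)))/4 - 1350*(-1/4509) = -1/(4*((-(-319)/156))) + 50/167 = -1/(4*((-11*(-29/156)))) + 50/167 = -1/(4*319/156) + 50/167 = -¼*156/319 + 50/167 = -39/319 + 50/167 = 9437/53273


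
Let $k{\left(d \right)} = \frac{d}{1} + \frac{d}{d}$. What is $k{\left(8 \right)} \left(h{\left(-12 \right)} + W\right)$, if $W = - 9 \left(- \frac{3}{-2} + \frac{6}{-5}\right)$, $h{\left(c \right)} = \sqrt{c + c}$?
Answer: $- \frac{243}{10} + 18 i \sqrt{6} \approx -24.3 + 44.091 i$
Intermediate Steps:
$h{\left(c \right)} = \sqrt{2} \sqrt{c}$ ($h{\left(c \right)} = \sqrt{2 c} = \sqrt{2} \sqrt{c}$)
$k{\left(d \right)} = 1 + d$ ($k{\left(d \right)} = d 1 + 1 = d + 1 = 1 + d$)
$W = - \frac{27}{10}$ ($W = - 9 \left(\left(-3\right) \left(- \frac{1}{2}\right) + 6 \left(- \frac{1}{5}\right)\right) = - 9 \left(\frac{3}{2} - \frac{6}{5}\right) = \left(-9\right) \frac{3}{10} = - \frac{27}{10} \approx -2.7$)
$k{\left(8 \right)} \left(h{\left(-12 \right)} + W\right) = \left(1 + 8\right) \left(\sqrt{2} \sqrt{-12} - \frac{27}{10}\right) = 9 \left(\sqrt{2} \cdot 2 i \sqrt{3} - \frac{27}{10}\right) = 9 \left(2 i \sqrt{6} - \frac{27}{10}\right) = 9 \left(- \frac{27}{10} + 2 i \sqrt{6}\right) = - \frac{243}{10} + 18 i \sqrt{6}$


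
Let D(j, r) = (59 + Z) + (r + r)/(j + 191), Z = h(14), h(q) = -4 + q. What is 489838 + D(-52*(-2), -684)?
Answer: 144521197/295 ≈ 4.8990e+5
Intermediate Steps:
Z = 10 (Z = -4 + 14 = 10)
D(j, r) = 69 + 2*r/(191 + j) (D(j, r) = (59 + 10) + (r + r)/(j + 191) = 69 + (2*r)/(191 + j) = 69 + 2*r/(191 + j))
489838 + D(-52*(-2), -684) = 489838 + (13179 + 2*(-684) + 69*(-52*(-2)))/(191 - 52*(-2)) = 489838 + (13179 - 1368 + 69*104)/(191 + 104) = 489838 + (13179 - 1368 + 7176)/295 = 489838 + (1/295)*18987 = 489838 + 18987/295 = 144521197/295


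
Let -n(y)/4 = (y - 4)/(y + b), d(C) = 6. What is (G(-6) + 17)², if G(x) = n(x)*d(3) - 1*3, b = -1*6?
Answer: 36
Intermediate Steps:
b = -6
n(y) = -4*(-4 + y)/(-6 + y) (n(y) = -4*(y - 4)/(y - 6) = -4*(-4 + y)/(-6 + y))
G(x) = -3 + 24*(4 - x)/(-6 + x) (G(x) = (4*(4 - x)/(-6 + x))*6 - 1*3 = 24*(4 - x)/(-6 + x) - 3 = -3 + 24*(4 - x)/(-6 + x))
(G(-6) + 17)² = (3*(38 - 9*(-6))/(-6 - 6) + 17)² = (3*(38 + 54)/(-12) + 17)² = (3*(-1/12)*92 + 17)² = (-23 + 17)² = (-6)² = 36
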